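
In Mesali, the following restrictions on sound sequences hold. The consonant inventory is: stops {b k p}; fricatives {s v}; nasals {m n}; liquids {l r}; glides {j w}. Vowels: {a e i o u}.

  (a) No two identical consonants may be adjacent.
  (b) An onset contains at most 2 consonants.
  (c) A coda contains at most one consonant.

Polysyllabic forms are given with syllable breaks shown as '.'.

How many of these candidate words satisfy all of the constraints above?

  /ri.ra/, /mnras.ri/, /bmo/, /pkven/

/ri.ra/ — σ1 onset /r/, coda /∅/ ok; σ2 onset /r/, coda /∅/ ok → well-formed
/mnras.ri/ — violates constraint (b): syllable 1 onset /mnr/ has 3 consonants (> 2) → ill-formed
/bmo/ — σ1 onset /bm/ (2C), coda /∅/ ok → well-formed
/pkven/ — violates constraint (b): syllable 1 onset /pkv/ has 3 consonants (> 2) → ill-formed
Well-formed: /ri.ra/, /bmo/ → 2.

2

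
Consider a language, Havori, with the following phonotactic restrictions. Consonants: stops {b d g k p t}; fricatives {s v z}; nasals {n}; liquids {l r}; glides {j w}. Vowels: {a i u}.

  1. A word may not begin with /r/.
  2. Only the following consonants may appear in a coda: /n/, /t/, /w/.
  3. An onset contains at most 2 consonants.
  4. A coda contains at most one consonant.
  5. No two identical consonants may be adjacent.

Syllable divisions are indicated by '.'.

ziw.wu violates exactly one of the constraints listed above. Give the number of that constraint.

ziw.wu: adjacent identical consonants /ww/.
This is a violation of constraint 5: "No two identical consonants may be adjacent."
The remaining constraints (1, 2, 3, 4) are satisfied.

5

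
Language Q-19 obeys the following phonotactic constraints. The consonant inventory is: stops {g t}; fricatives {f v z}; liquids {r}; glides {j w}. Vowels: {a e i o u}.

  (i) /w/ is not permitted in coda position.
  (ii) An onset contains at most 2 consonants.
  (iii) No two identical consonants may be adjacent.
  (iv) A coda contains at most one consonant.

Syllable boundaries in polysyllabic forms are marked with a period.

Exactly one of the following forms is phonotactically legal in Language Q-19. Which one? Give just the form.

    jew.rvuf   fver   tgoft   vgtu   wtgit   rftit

jew.rvuf — violates constraint (i): syllable 1 coda contains /w/ → phonotactically illegal
fver — σ1 onset /fv/ (2C), coda /r/ ok → phonotactically legal
tgoft — violates constraint (iv): syllable 1 coda /ft/ has 2 consonants (> 1) → phonotactically illegal
vgtu — violates constraint (ii): syllable 1 onset /vgt/ has 3 consonants (> 2) → phonotactically illegal
wtgit — violates constraint (ii): syllable 1 onset /wtg/ has 3 consonants (> 2) → phonotactically illegal
rftit — violates constraint (ii): syllable 1 onset /rft/ has 3 consonants (> 2) → phonotactically illegal

fver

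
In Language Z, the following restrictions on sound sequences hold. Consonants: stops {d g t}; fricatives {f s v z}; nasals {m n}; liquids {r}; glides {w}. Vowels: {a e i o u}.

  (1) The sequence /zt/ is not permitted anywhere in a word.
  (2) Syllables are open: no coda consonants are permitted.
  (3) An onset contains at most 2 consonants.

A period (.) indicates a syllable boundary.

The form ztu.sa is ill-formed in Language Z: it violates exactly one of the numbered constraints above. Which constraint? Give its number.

ztu.sa: contains banned sequence /zt/.
This is a violation of constraint 1: "The sequence /zt/ is not permitted anywhere in a word."
The remaining constraints (2, 3) are satisfied.

1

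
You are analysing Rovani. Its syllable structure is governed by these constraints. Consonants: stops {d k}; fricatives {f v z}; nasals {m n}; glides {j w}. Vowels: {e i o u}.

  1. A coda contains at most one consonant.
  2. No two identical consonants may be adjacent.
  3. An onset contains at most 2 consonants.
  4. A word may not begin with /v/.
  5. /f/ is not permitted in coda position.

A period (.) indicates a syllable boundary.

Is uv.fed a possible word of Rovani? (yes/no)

uv.fed — σ1 onset /∅/, coda /v/ ok; σ2 onset /f/, coda /d/ ok → well-formed

yes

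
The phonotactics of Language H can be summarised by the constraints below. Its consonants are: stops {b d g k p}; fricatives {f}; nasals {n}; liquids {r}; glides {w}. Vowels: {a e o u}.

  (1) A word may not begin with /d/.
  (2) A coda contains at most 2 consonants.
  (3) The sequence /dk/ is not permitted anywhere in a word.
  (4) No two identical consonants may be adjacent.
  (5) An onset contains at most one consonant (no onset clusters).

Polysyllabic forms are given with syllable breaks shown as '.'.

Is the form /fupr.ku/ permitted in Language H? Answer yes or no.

yes

/fupr.ku/ — σ1 onset /f/, coda /pr/ (2C) ok; σ2 onset /k/, coda /∅/ ok → permitted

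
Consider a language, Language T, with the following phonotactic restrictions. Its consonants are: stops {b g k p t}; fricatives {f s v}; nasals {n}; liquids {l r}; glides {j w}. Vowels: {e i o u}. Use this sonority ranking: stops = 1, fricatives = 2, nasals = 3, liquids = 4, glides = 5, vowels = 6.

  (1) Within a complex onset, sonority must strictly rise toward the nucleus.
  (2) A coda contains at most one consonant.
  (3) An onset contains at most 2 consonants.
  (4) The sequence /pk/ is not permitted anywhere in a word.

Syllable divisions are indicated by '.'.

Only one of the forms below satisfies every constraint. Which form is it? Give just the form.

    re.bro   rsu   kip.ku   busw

re.bro — σ1 onset /r/, coda /∅/ ok; σ2 onset /br/ (1→4 rises), coda /∅/ ok → phonotactically legal
rsu — violates constraint 1: syllable 1 onset /rs/: /r/ (liquid, 4) → /s/ (fricative, 2) does not rise → phonotactically illegal
kip.ku — violates constraint 4: contains banned sequence /pk/ → phonotactically illegal
busw — violates constraint 2: syllable 1 coda /sw/ has 2 consonants (> 1) → phonotactically illegal

re.bro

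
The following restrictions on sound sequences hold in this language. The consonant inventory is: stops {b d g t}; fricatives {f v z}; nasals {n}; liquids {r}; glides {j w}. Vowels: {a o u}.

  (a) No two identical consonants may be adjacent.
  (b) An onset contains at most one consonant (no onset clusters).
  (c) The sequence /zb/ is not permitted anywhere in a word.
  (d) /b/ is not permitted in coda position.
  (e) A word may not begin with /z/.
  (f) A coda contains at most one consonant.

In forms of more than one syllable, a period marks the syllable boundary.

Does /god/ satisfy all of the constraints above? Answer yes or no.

yes

/god/ — σ1 onset /g/, coda /d/ ok → permitted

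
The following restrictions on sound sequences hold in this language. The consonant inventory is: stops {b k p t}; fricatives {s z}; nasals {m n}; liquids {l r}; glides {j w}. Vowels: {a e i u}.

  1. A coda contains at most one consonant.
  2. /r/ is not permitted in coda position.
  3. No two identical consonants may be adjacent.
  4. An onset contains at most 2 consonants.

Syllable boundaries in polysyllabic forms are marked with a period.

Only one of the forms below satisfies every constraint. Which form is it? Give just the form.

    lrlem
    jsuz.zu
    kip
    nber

kip

lrlem — violates constraint 4: syllable 1 onset /lrl/ has 3 consonants (> 2) → ill-formed
jsuz.zu — violates constraint 3: adjacent identical consonants /zz/ → ill-formed
kip — σ1 onset /k/, coda /p/ ok → well-formed
nber — violates constraint 2: syllable 1 coda contains /r/ → ill-formed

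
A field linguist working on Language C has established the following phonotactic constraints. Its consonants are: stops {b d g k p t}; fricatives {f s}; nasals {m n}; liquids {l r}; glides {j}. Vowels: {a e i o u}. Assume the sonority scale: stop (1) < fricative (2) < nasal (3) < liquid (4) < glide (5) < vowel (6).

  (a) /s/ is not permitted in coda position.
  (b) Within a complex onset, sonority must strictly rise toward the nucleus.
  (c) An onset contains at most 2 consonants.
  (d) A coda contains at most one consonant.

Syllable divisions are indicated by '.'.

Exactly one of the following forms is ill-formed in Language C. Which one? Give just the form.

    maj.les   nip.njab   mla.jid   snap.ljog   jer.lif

maj.les

maj.les — violates constraint (a): syllable 2 coda contains /s/ → ill-formed
nip.njab — σ1 onset /n/, coda /p/ ok; σ2 onset /nj/ (3→5 rises), coda /b/ ok → well-formed
mla.jid — σ1 onset /ml/ (3→4 rises), coda /∅/ ok; σ2 onset /j/, coda /d/ ok → well-formed
snap.ljog — σ1 onset /sn/ (2→3 rises), coda /p/ ok; σ2 onset /lj/ (4→5 rises), coda /g/ ok → well-formed
jer.lif — σ1 onset /j/, coda /r/ ok; σ2 onset /l/, coda /f/ ok → well-formed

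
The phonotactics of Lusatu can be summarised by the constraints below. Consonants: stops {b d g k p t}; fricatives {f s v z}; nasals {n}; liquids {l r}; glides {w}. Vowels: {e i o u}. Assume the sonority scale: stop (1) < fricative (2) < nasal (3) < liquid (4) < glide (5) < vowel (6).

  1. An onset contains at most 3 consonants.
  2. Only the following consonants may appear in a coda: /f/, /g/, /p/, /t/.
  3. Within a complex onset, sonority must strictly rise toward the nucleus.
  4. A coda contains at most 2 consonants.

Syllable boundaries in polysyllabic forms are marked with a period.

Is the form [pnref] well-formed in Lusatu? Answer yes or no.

yes

[pnref] — σ1 onset /pnr/ (1→3→4 rises), coda /f/ ok → well-formed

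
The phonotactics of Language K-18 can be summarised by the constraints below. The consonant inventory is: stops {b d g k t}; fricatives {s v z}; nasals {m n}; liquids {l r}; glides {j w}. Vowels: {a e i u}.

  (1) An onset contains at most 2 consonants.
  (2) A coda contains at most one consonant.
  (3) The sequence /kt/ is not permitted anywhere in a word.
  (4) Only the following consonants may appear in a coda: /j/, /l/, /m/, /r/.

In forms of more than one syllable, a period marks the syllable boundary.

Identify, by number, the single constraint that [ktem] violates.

3

[ktem]: contains banned sequence /kt/.
This is a violation of constraint 3: "The sequence /kt/ is not permitted anywhere in a word."
The remaining constraints (1, 2, 4) are satisfied.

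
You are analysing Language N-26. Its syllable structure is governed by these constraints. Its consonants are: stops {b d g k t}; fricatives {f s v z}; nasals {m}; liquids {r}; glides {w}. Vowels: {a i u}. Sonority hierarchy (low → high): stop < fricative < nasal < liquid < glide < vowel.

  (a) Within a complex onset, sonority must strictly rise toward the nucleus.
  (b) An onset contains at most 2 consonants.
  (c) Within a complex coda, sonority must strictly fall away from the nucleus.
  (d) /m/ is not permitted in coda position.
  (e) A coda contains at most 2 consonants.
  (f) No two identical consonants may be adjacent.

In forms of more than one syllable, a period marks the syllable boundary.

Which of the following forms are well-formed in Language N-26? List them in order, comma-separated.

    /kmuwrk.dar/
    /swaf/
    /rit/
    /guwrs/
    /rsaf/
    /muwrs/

/kmuwrk.dar/ — violates constraint (e): syllable 1 coda /wrk/ has 3 consonants (> 2) → ill-formed
/swaf/ — σ1 onset /sw/ (2→5 rises), coda /f/ ok → well-formed
/rit/ — σ1 onset /r/, coda /t/ ok → well-formed
/guwrs/ — violates constraint (e): syllable 1 coda /wrs/ has 3 consonants (> 2) → ill-formed
/rsaf/ — violates constraint (a): syllable 1 onset /rs/: /r/ (liquid, 4) → /s/ (fricative, 2) does not rise → ill-formed
/muwrs/ — violates constraint (e): syllable 1 coda /wrs/ has 3 consonants (> 2) → ill-formed

/swaf/, /rit/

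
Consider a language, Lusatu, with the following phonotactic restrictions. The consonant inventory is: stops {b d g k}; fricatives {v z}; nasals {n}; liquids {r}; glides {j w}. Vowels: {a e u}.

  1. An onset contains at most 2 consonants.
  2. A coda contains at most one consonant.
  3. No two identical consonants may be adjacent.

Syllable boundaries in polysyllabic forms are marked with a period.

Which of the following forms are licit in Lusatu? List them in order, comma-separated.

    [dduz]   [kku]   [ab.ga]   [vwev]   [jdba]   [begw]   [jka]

[ab.ga], [vwev], [jka]

[dduz] — violates constraint 3: adjacent identical consonants /dd/ → illicit
[kku] — violates constraint 3: adjacent identical consonants /kk/ → illicit
[ab.ga] — σ1 onset /∅/, coda /b/ ok; σ2 onset /g/, coda /∅/ ok → licit
[vwev] — σ1 onset /vw/ (2C), coda /v/ ok → licit
[jdba] — violates constraint 1: syllable 1 onset /jdb/ has 3 consonants (> 2) → illicit
[begw] — violates constraint 2: syllable 1 coda /gw/ has 2 consonants (> 1) → illicit
[jka] — σ1 onset /jk/ (2C), coda /∅/ ok → licit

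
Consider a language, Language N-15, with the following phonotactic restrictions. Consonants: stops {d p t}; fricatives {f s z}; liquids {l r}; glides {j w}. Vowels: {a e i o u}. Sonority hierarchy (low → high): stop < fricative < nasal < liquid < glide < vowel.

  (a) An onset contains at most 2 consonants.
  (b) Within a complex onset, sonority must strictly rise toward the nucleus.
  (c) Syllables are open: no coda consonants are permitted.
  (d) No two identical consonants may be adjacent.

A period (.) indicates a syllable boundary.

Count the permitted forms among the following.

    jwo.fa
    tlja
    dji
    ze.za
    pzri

2

jwo.fa — violates constraint (b): syllable 1 onset /jw/: /j/ (glide, 5) → /w/ (glide, 5) does not rise → not permitted
tlja — violates constraint (a): syllable 1 onset /tlj/ has 3 consonants (> 2) → not permitted
dji — σ1 onset /dj/ (1→5 rises), coda /∅/ ok → permitted
ze.za — σ1 onset /z/, coda /∅/ ok; σ2 onset /z/, coda /∅/ ok → permitted
pzri — violates constraint (a): syllable 1 onset /pzr/ has 3 consonants (> 2) → not permitted
Permitted: dji, ze.za → 2.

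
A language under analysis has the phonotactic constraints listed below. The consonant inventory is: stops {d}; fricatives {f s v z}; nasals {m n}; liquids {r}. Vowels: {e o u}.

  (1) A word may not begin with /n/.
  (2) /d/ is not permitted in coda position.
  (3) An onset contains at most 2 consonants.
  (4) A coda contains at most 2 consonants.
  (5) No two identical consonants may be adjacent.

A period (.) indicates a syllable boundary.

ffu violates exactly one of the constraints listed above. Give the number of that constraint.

ffu: adjacent identical consonants /ff/.
This is a violation of constraint 5: "No two identical consonants may be adjacent."
The remaining constraints (1, 2, 3, 4) are satisfied.

5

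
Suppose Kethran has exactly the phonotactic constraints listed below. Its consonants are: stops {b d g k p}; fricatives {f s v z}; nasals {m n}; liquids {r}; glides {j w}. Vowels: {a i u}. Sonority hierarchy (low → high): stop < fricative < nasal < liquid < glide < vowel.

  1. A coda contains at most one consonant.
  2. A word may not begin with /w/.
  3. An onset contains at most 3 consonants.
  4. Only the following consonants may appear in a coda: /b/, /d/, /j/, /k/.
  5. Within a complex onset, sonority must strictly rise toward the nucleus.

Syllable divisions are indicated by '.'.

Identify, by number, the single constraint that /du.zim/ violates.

/du.zim/: syllable 2 coda contains /m/, which is not a licensed coda consonant.
This is a violation of constraint 4: "Only the following consonants may appear in a coda: /b/, /d/, /j/, /k/."
The remaining constraints (1, 2, 3, 5) are satisfied.

4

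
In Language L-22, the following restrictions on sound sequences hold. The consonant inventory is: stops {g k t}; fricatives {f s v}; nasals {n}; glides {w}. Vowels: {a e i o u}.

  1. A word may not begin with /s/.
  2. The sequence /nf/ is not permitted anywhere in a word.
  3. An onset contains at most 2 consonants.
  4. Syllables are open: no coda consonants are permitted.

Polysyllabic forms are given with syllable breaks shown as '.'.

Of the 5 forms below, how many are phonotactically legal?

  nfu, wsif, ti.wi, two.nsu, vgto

nfu — violates constraint 2: contains banned sequence /nf/ → phonotactically illegal
wsif — violates constraint 4: syllable 1 coda /f/ has 1 consonant (> 0) → phonotactically illegal
ti.wi — σ1 onset /t/, coda /∅/ ok; σ2 onset /w/, coda /∅/ ok → phonotactically legal
two.nsu — σ1 onset /tw/ (2C), coda /∅/ ok; σ2 onset /ns/ (2C), coda /∅/ ok → phonotactically legal
vgto — violates constraint 3: syllable 1 onset /vgt/ has 3 consonants (> 2) → phonotactically illegal
Phonotactically legal: ti.wi, two.nsu → 2.

2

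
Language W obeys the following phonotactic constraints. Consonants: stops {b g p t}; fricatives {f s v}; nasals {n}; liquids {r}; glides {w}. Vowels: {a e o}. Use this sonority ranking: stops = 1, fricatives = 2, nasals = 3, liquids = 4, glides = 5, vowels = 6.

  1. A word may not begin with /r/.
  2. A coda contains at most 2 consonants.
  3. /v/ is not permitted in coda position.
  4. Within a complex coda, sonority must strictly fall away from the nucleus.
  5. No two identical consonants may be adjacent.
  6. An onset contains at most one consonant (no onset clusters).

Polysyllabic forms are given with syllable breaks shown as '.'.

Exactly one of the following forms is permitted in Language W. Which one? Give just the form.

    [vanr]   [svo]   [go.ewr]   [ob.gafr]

[vanr] — violates constraint 4: syllable 1 coda /nr/: /n/ (nasal, 3) → /r/ (liquid, 4) does not fall → not permitted
[svo] — violates constraint 6: syllable 1 onset /sv/ has 2 consonants (> 1) → not permitted
[go.ewr] — σ1 onset /g/, coda /∅/ ok; σ2 onset /∅/, coda /wr/ (5→4 falls) ok → permitted
[ob.gafr] — violates constraint 4: syllable 2 coda /fr/: /f/ (fricative, 2) → /r/ (liquid, 4) does not fall → not permitted

[go.ewr]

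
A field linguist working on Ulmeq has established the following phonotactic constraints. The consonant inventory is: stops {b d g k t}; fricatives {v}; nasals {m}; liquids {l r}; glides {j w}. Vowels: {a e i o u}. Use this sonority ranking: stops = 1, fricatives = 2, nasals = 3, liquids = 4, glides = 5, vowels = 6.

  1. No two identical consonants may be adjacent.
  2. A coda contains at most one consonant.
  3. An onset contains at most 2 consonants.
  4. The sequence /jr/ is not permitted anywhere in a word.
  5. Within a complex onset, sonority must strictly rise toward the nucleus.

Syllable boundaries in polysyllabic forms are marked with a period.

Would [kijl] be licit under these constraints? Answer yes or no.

no

[kijl] — violates constraint 2: syllable 1 coda /jl/ has 2 consonants (> 1) → illicit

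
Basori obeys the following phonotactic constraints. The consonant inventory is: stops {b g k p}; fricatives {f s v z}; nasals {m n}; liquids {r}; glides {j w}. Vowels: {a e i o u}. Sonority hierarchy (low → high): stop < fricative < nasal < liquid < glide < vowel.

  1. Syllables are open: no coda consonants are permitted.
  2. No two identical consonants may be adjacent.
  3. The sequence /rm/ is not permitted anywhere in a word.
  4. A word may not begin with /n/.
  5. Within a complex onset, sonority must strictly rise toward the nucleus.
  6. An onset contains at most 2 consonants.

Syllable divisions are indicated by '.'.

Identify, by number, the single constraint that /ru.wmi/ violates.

/ru.wmi/: syllable 2 onset /wm/: /w/ (glide, 5) → /m/ (nasal, 3) does not rise.
This is a violation of constraint 5: "Within a complex onset, sonority must strictly rise toward the nucleus."
The remaining constraints (1, 2, 3, 4, 6) are satisfied.

5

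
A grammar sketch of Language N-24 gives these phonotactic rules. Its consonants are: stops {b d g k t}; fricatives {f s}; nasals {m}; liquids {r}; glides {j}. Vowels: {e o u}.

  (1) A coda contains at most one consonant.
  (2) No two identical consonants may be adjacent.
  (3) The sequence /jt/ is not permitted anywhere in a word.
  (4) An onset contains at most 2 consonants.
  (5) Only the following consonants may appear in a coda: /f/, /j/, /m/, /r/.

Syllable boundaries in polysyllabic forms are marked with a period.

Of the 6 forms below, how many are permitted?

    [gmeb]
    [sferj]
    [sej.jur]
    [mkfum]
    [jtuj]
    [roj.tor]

0

[gmeb] — violates constraint 5: syllable 1 coda contains /b/, which is not a licensed coda consonant → not permitted
[sferj] — violates constraint 1: syllable 1 coda /rj/ has 2 consonants (> 1) → not permitted
[sej.jur] — violates constraint 2: adjacent identical consonants /jj/ → not permitted
[mkfum] — violates constraint 4: syllable 1 onset /mkf/ has 3 consonants (> 2) → not permitted
[jtuj] — violates constraint 3: contains banned sequence /jt/ → not permitted
[roj.tor] — violates constraint 3: contains banned sequence /jt/ → not permitted
No form is permitted → 0.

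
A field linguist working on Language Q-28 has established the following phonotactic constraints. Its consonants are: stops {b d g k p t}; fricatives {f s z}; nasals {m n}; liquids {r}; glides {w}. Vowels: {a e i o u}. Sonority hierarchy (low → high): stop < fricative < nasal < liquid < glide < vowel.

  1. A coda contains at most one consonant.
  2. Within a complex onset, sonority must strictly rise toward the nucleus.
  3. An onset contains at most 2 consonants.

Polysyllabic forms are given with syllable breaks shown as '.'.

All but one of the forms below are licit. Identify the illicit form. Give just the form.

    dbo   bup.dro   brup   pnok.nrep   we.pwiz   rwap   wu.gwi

dbo — violates constraint 2: syllable 1 onset /db/: /d/ (stop, 1) → /b/ (stop, 1) does not rise → illicit
bup.dro — σ1 onset /b/, coda /p/ ok; σ2 onset /dr/ (1→4 rises), coda /∅/ ok → licit
brup — σ1 onset /br/ (1→4 rises), coda /p/ ok → licit
pnok.nrep — σ1 onset /pn/ (1→3 rises), coda /k/ ok; σ2 onset /nr/ (3→4 rises), coda /p/ ok → licit
we.pwiz — σ1 onset /w/, coda /∅/ ok; σ2 onset /pw/ (1→5 rises), coda /z/ ok → licit
rwap — σ1 onset /rw/ (4→5 rises), coda /p/ ok → licit
wu.gwi — σ1 onset /w/, coda /∅/ ok; σ2 onset /gw/ (1→5 rises), coda /∅/ ok → licit

dbo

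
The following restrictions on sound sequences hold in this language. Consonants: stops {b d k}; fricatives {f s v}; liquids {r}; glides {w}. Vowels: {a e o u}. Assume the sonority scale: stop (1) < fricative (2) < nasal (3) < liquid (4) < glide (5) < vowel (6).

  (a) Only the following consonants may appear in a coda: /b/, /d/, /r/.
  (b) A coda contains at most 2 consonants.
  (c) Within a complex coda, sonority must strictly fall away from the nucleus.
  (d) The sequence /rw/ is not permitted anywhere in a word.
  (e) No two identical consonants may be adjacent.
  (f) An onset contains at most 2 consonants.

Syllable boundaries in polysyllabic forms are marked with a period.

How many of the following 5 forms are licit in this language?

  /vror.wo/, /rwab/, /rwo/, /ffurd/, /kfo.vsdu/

0

/vror.wo/ — violates constraint (d): contains banned sequence /rw/ → illicit
/rwab/ — violates constraint (d): contains banned sequence /rw/ → illicit
/rwo/ — violates constraint (d): contains banned sequence /rw/ → illicit
/ffurd/ — violates constraint (e): adjacent identical consonants /ff/ → illicit
/kfo.vsdu/ — violates constraint (f): syllable 2 onset /vsd/ has 3 consonants (> 2) → illicit
No form is licit → 0.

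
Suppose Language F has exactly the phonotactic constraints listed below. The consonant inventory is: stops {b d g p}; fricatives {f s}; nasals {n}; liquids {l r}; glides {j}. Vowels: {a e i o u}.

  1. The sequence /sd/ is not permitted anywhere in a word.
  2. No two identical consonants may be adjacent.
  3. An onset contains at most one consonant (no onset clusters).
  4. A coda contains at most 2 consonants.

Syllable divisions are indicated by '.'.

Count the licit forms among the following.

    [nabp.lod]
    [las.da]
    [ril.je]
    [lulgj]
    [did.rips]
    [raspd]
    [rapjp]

3

[nabp.lod] — σ1 onset /n/, coda /bp/ (2C) ok; σ2 onset /l/, coda /d/ ok → licit
[las.da] — violates constraint 1: contains banned sequence /sd/ → illicit
[ril.je] — σ1 onset /r/, coda /l/ ok; σ2 onset /j/, coda /∅/ ok → licit
[lulgj] — violates constraint 4: syllable 1 coda /lgj/ has 3 consonants (> 2) → illicit
[did.rips] — σ1 onset /d/, coda /d/ ok; σ2 onset /r/, coda /ps/ (2C) ok → licit
[raspd] — violates constraint 4: syllable 1 coda /spd/ has 3 consonants (> 2) → illicit
[rapjp] — violates constraint 4: syllable 1 coda /pjp/ has 3 consonants (> 2) → illicit
Licit: [nabp.lod], [ril.je], [did.rips] → 3.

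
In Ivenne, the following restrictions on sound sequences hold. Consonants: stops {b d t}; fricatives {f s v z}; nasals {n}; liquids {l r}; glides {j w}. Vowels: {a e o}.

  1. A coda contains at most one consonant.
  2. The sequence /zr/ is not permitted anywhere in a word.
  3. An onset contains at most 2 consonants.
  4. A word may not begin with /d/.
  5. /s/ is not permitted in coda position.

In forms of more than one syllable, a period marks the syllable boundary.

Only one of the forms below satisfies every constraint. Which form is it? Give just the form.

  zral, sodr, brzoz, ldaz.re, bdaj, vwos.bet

bdaj

zral — violates constraint 2: contains banned sequence /zr/ → ill-formed
sodr — violates constraint 1: syllable 1 coda /dr/ has 2 consonants (> 1) → ill-formed
brzoz — violates constraint 3: syllable 1 onset /brz/ has 3 consonants (> 2) → ill-formed
ldaz.re — violates constraint 2: contains banned sequence /zr/ → ill-formed
bdaj — σ1 onset /bd/ (2C), coda /j/ ok → well-formed
vwos.bet — violates constraint 5: syllable 1 coda contains /s/ → ill-formed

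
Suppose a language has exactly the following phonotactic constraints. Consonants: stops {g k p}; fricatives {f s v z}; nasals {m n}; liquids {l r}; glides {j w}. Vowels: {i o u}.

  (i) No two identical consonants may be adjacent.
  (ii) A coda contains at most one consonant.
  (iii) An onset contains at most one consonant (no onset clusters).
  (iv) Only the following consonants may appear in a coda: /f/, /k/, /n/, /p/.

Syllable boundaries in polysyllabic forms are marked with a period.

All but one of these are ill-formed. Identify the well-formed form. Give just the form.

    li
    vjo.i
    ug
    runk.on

li — σ1 onset /l/, coda /∅/ ok → well-formed
vjo.i — violates constraint (iii): syllable 1 onset /vj/ has 2 consonants (> 1) → ill-formed
ug — violates constraint (iv): syllable 1 coda contains /g/, which is not a licensed coda consonant → ill-formed
runk.on — violates constraint (ii): syllable 1 coda /nk/ has 2 consonants (> 1) → ill-formed

li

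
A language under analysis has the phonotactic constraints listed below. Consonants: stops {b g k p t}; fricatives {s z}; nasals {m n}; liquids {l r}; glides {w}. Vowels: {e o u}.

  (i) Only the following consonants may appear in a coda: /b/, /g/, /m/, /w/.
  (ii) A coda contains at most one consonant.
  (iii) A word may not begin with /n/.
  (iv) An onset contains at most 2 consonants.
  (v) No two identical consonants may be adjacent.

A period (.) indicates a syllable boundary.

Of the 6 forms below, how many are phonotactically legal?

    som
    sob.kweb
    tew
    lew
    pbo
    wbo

som — σ1 onset /s/, coda /m/ ok → phonotactically legal
sob.kweb — σ1 onset /s/, coda /b/ ok; σ2 onset /kw/ (2C), coda /b/ ok → phonotactically legal
tew — σ1 onset /t/, coda /w/ ok → phonotactically legal
lew — σ1 onset /l/, coda /w/ ok → phonotactically legal
pbo — σ1 onset /pb/ (2C), coda /∅/ ok → phonotactically legal
wbo — σ1 onset /wb/ (2C), coda /∅/ ok → phonotactically legal
Phonotactically legal: som, sob.kweb, tew, lew, pbo, wbo → 6.

6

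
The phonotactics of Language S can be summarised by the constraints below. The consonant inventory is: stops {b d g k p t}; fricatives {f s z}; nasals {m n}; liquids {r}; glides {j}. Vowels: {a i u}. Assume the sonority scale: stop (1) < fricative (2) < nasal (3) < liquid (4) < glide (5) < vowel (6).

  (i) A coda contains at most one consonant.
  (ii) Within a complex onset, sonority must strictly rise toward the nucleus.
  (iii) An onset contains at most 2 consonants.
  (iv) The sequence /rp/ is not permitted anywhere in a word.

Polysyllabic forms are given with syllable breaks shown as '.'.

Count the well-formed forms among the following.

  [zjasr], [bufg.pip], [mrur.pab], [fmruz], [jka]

0

[zjasr] — violates constraint (i): syllable 1 coda /sr/ has 2 consonants (> 1) → ill-formed
[bufg.pip] — violates constraint (i): syllable 1 coda /fg/ has 2 consonants (> 1) → ill-formed
[mrur.pab] — violates constraint (iv): contains banned sequence /rp/ → ill-formed
[fmruz] — violates constraint (iii): syllable 1 onset /fmr/ has 3 consonants (> 2) → ill-formed
[jka] — violates constraint (ii): syllable 1 onset /jk/: /j/ (glide, 5) → /k/ (stop, 1) does not rise → ill-formed
No form is well-formed → 0.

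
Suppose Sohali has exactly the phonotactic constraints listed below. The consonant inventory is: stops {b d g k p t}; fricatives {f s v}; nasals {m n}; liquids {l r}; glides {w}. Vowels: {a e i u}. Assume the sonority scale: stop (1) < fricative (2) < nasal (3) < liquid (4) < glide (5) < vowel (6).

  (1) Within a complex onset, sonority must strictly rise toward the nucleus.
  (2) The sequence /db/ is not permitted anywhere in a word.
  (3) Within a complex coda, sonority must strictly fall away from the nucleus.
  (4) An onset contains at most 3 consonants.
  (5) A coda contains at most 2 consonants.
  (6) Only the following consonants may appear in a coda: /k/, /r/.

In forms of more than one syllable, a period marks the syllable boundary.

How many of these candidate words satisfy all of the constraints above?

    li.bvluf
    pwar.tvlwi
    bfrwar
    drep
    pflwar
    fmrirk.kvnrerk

li.bvluf — violates constraint 6: syllable 2 coda contains /f/, which is not a licensed coda consonant → illicit
pwar.tvlwi — violates constraint 4: syllable 2 onset /tvlw/ has 4 consonants (> 3) → illicit
bfrwar — violates constraint 4: syllable 1 onset /bfrw/ has 4 consonants (> 3) → illicit
drep — violates constraint 6: syllable 1 coda contains /p/, which is not a licensed coda consonant → illicit
pflwar — violates constraint 4: syllable 1 onset /pflw/ has 4 consonants (> 3) → illicit
fmrirk.kvnrerk — violates constraint 4: syllable 2 onset /kvnr/ has 4 consonants (> 3) → illicit
No form is licit → 0.

0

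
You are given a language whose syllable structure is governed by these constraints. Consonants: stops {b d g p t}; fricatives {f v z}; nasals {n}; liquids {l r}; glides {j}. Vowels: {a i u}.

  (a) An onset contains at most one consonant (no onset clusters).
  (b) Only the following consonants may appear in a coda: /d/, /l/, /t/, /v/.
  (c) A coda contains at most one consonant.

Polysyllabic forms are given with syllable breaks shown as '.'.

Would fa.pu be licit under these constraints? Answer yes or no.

yes

fa.pu — σ1 onset /f/, coda /∅/ ok; σ2 onset /p/, coda /∅/ ok → licit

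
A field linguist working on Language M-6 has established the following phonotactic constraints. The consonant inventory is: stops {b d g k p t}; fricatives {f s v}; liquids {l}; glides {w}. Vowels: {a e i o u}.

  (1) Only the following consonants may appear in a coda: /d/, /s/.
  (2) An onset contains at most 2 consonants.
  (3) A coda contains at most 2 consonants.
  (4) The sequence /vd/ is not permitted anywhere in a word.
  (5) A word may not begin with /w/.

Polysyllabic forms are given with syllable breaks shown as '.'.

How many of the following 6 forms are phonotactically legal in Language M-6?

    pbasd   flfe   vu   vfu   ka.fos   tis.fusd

5

pbasd — σ1 onset /pb/ (2C), coda /sd/ (2C) ok → phonotactically legal
flfe — violates constraint 2: syllable 1 onset /flf/ has 3 consonants (> 2) → phonotactically illegal
vu — σ1 onset /v/, coda /∅/ ok → phonotactically legal
vfu — σ1 onset /vf/ (2C), coda /∅/ ok → phonotactically legal
ka.fos — σ1 onset /k/, coda /∅/ ok; σ2 onset /f/, coda /s/ ok → phonotactically legal
tis.fusd — σ1 onset /t/, coda /s/ ok; σ2 onset /f/, coda /sd/ (2C) ok → phonotactically legal
Phonotactically legal: pbasd, vu, vfu, ka.fos, tis.fusd → 5.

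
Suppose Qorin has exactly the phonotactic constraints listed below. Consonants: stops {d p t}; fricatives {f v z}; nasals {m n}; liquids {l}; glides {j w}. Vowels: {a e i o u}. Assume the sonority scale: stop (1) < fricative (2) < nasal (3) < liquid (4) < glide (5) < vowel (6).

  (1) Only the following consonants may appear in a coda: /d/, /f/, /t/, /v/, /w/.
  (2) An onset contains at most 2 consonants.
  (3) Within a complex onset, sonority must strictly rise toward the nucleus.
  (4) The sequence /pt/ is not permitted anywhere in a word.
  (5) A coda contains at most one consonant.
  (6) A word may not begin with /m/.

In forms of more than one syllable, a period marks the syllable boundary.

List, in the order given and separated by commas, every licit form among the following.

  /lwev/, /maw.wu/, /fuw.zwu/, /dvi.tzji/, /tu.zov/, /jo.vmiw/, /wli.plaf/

/lwev/, /fuw.zwu/, /tu.zov/, /jo.vmiw/

/lwev/ — σ1 onset /lw/ (4→5 rises), coda /v/ ok → licit
/maw.wu/ — violates constraint 6: word begins with /m/ → illicit
/fuw.zwu/ — σ1 onset /f/, coda /w/ ok; σ2 onset /zw/ (2→5 rises), coda /∅/ ok → licit
/dvi.tzji/ — violates constraint 2: syllable 2 onset /tzj/ has 3 consonants (> 2) → illicit
/tu.zov/ — σ1 onset /t/, coda /∅/ ok; σ2 onset /z/, coda /v/ ok → licit
/jo.vmiw/ — σ1 onset /j/, coda /∅/ ok; σ2 onset /vm/ (2→3 rises), coda /w/ ok → licit
/wli.plaf/ — violates constraint 3: syllable 1 onset /wl/: /w/ (glide, 5) → /l/ (liquid, 4) does not rise → illicit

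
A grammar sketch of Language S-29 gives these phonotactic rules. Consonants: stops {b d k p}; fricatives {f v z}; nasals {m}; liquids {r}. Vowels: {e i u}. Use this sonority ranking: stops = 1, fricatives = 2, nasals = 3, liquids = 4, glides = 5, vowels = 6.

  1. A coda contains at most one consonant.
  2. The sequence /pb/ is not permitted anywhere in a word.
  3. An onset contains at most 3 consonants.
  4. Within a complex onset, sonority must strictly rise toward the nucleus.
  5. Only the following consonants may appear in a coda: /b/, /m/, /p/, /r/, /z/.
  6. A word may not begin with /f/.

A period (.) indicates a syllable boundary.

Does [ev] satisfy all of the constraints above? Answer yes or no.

[ev] — violates constraint 5: syllable 1 coda contains /v/, which is not a licensed coda consonant → not permitted

no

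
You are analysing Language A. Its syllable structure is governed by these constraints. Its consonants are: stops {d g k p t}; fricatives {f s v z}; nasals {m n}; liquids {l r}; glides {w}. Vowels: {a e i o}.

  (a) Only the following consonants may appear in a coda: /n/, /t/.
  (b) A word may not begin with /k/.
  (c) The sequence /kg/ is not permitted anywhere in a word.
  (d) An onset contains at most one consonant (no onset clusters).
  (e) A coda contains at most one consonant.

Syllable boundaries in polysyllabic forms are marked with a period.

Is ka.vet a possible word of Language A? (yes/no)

no

ka.vet — violates constraint (b): word begins with /k/ → not permitted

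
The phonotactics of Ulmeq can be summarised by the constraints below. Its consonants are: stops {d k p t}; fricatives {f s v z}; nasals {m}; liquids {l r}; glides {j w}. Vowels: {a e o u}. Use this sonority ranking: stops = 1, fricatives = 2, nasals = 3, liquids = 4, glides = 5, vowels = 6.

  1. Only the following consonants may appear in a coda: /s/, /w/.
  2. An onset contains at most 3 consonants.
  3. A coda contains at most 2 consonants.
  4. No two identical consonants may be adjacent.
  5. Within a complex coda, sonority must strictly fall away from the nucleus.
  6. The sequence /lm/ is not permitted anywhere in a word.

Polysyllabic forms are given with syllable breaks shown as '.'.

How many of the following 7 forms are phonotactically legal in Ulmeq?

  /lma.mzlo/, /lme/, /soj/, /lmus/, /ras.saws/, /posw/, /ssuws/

/lma.mzlo/ — violates constraint 6: contains banned sequence /lm/ → phonotactically illegal
/lme/ — violates constraint 6: contains banned sequence /lm/ → phonotactically illegal
/soj/ — violates constraint 1: syllable 1 coda contains /j/, which is not a licensed coda consonant → phonotactically illegal
/lmus/ — violates constraint 6: contains banned sequence /lm/ → phonotactically illegal
/ras.saws/ — violates constraint 4: adjacent identical consonants /ss/ → phonotactically illegal
/posw/ — violates constraint 5: syllable 1 coda /sw/: /s/ (fricative, 2) → /w/ (glide, 5) does not fall → phonotactically illegal
/ssuws/ — violates constraint 4: adjacent identical consonants /ss/ → phonotactically illegal
No form is phonotactically legal → 0.

0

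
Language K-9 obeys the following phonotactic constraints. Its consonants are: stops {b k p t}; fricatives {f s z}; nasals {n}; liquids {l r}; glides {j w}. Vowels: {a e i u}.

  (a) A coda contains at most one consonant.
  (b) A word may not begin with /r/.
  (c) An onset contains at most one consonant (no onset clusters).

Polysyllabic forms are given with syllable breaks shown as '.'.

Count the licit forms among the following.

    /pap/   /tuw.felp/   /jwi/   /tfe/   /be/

/pap/ — σ1 onset /p/, coda /p/ ok → licit
/tuw.felp/ — violates constraint (a): syllable 2 coda /lp/ has 2 consonants (> 1) → illicit
/jwi/ — violates constraint (c): syllable 1 onset /jw/ has 2 consonants (> 1) → illicit
/tfe/ — violates constraint (c): syllable 1 onset /tf/ has 2 consonants (> 1) → illicit
/be/ — σ1 onset /b/, coda /∅/ ok → licit
Licit: /pap/, /be/ → 2.

2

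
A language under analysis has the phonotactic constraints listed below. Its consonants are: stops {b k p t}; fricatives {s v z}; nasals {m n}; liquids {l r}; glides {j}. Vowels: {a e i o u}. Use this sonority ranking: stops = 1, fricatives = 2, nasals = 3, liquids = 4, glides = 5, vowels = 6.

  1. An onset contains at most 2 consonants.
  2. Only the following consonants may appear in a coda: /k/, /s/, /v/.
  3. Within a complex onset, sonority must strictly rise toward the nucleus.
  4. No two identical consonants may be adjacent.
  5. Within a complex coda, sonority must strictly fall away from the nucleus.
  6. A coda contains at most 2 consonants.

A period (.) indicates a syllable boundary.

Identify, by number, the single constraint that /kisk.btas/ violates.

/kisk.btas/: syllable 2 onset /bt/: /b/ (stop, 1) → /t/ (stop, 1) does not rise.
This is a violation of constraint 3: "Within a complex onset, sonority must strictly rise toward the nucleus."
The remaining constraints (1, 2, 4, 5, 6) are satisfied.

3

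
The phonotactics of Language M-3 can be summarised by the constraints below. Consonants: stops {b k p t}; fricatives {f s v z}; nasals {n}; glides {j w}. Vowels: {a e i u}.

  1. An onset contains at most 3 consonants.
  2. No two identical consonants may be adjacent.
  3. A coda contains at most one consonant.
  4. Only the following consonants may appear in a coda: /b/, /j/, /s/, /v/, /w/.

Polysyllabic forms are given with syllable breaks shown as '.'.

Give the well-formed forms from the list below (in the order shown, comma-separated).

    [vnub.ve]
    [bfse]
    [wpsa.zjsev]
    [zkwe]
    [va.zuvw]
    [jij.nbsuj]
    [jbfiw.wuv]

[vnub.ve], [bfse], [wpsa.zjsev], [zkwe], [jij.nbsuj]

[vnub.ve] — σ1 onset /vn/ (2C), coda /b/ ok; σ2 onset /v/, coda /∅/ ok → well-formed
[bfse] — σ1 onset /bfs/ (3C), coda /∅/ ok → well-formed
[wpsa.zjsev] — σ1 onset /wps/ (3C), coda /∅/ ok; σ2 onset /zjs/ (3C), coda /v/ ok → well-formed
[zkwe] — σ1 onset /zkw/ (3C), coda /∅/ ok → well-formed
[va.zuvw] — violates constraint 3: syllable 2 coda /vw/ has 2 consonants (> 1) → ill-formed
[jij.nbsuj] — σ1 onset /j/, coda /j/ ok; σ2 onset /nbs/ (3C), coda /j/ ok → well-formed
[jbfiw.wuv] — violates constraint 2: adjacent identical consonants /ww/ → ill-formed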